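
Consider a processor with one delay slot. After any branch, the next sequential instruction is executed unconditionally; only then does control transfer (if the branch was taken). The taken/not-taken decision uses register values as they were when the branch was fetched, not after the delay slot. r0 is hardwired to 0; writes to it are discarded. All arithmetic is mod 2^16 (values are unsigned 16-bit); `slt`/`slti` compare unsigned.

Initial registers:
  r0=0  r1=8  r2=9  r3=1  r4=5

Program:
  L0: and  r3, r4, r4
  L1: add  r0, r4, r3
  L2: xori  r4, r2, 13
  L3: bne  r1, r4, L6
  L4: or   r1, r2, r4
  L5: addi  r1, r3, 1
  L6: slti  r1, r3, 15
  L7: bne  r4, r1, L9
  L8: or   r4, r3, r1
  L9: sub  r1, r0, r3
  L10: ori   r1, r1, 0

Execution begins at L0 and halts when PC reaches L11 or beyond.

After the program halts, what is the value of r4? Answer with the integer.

5

#0 and  r3, r4, r4 ; 0/8/9/5/5
#1 add  r0, r4, r3 ; 0/8/9/5/5
#2 xori  r4, r2, 13 ; 0/8/9/5/4
#3 bne  r1, r4, L6 ; 0/8/9/5/4 ; →target
#4 or   r1, r2, r4 ; 0/13/9/5/4
#6 slti  r1, r3, 15 ; 0/1/9/5/4
#7 bne  r4, r1, L9 ; 0/1/9/5/4 ; →target
#8 or   r4, r3, r1 ; 0/1/9/5/5
#9 sub  r1, r0, r3 ; 0/65531/9/5/5
#10 ori   r1, r1, 0 ; 0/65531/9/5/5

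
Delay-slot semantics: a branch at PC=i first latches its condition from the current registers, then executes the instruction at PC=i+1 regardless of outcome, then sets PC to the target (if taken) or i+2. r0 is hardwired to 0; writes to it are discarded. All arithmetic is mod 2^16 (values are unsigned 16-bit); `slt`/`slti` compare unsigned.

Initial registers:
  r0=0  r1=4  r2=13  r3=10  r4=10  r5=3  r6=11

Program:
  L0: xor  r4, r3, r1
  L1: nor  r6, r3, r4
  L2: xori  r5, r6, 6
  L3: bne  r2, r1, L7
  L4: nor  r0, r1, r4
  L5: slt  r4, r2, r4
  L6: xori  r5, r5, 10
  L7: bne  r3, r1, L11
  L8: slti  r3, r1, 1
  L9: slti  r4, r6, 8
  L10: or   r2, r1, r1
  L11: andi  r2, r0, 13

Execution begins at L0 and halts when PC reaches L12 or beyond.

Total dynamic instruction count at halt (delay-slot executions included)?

#0 xor  r4, r3, r1 ; 0/4/13/10/14/3/11
#1 nor  r6, r3, r4 ; 0/4/13/10/14/3/65521
#2 xori  r5, r6, 6 ; 0/4/13/10/14/65527/65521
#3 bne  r2, r1, L7 ; 0/4/13/10/14/65527/65521 ; →target
#4 nor  r0, r1, r4 ; 0/4/13/10/14/65527/65521
#7 bne  r3, r1, L11 ; 0/4/13/10/14/65527/65521 ; →target
#8 slti  r3, r1, 1 ; 0/4/13/0/14/65527/65521
#11 andi  r2, r0, 13 ; 0/4/0/0/14/65527/65521

8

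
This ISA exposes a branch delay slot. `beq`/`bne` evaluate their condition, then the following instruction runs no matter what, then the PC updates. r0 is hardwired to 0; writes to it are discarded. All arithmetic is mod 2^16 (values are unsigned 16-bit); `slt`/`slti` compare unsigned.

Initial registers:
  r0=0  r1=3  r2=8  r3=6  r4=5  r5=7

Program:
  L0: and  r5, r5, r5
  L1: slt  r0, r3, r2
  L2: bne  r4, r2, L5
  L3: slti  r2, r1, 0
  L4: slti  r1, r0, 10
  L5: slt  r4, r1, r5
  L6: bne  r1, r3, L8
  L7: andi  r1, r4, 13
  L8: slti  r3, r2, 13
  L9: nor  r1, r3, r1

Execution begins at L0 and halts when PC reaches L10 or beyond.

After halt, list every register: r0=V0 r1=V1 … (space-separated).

r0=0 r1=65534 r2=0 r3=1 r4=1 r5=7

[0] and  r5, r5, r5  →  {r0:0, r1:3, r2:8, r3:6, r4:5, r5:7}
[1] slt  r0, r3, r2  →  {r0:0, r1:3, r2:8, r3:6, r4:5, r5:7}
[2] bne  r4, r2, L5  →  {r0:0, r1:3, r2:8, r3:6, r4:5, r5:7}  ⟨branch taken⟩
[3] slti  r2, r1, 0  →  {r0:0, r1:3, r2:0, r3:6, r4:5, r5:7}
[5] slt  r4, r1, r5  →  {r0:0, r1:3, r2:0, r3:6, r4:1, r5:7}
[6] bne  r1, r3, L8  →  {r0:0, r1:3, r2:0, r3:6, r4:1, r5:7}  ⟨branch taken⟩
[7] andi  r1, r4, 13  →  {r0:0, r1:1, r2:0, r3:6, r4:1, r5:7}
[8] slti  r3, r2, 13  →  {r0:0, r1:1, r2:0, r3:1, r4:1, r5:7}
[9] nor  r1, r3, r1  →  {r0:0, r1:65534, r2:0, r3:1, r4:1, r5:7}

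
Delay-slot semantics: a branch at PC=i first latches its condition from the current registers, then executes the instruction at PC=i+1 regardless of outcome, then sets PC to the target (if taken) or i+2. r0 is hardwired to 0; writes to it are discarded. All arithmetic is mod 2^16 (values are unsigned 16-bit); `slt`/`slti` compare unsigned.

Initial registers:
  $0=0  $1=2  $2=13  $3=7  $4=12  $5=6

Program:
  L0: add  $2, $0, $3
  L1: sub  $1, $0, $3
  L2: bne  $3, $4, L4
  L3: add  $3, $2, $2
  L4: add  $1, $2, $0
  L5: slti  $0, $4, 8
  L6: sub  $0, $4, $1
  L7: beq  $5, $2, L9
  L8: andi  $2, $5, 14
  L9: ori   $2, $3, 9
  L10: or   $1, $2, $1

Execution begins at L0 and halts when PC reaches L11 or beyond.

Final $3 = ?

  step pc=0: add  $2, $0, $3  regs=(0,2,7,7,12,6)
  step pc=1: sub  $1, $0, $3  regs=(0,65529,7,7,12,6)
  step pc=2: bne  $3, $4, L4  cond=T  regs=(0,65529,7,7,12,6)
  step pc=3: add  $3, $2, $2  regs=(0,65529,7,14,12,6)
  step pc=4: add  $1, $2, $0  regs=(0,7,7,14,12,6)
  step pc=5: slti  $0, $4, 8  regs=(0,7,7,14,12,6)
  step pc=6: sub  $0, $4, $1  regs=(0,7,7,14,12,6)
  step pc=7: beq  $5, $2, L9  cond=F  regs=(0,7,7,14,12,6)
  step pc=8: andi  $2, $5, 14  regs=(0,7,6,14,12,6)
  step pc=9: ori   $2, $3, 9  regs=(0,7,15,14,12,6)
  step pc=10: or   $1, $2, $1  regs=(0,15,15,14,12,6)

14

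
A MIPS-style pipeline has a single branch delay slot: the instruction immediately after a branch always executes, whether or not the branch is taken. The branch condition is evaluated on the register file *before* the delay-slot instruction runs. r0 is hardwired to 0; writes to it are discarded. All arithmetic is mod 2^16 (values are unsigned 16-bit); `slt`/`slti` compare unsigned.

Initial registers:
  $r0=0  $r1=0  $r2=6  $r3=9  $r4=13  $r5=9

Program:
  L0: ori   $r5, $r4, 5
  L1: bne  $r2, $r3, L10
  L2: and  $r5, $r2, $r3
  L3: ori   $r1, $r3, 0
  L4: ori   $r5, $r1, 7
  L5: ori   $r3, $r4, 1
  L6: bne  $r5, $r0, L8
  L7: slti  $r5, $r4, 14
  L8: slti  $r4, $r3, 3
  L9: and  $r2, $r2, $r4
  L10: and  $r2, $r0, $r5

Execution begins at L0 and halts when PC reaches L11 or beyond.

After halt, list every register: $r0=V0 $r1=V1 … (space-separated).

PC=0  ori   $r5, $r4, 5      | $r0=0 $r1=0 $r2=6 $r3=9 $r4=13 $r5=13
PC=1  bne  $r2, $r3, L10     | $r0=0 $r1=0 $r2=6 $r3=9 $r4=13 $r5=13  [TAKEN]
PC=2  and  $r5, $r2, $r3     | $r0=0 $r1=0 $r2=6 $r3=9 $r4=13 $r5=0
PC=10 and  $r2, $r0, $r5     | $r0=0 $r1=0 $r2=0 $r3=9 $r4=13 $r5=0

$r0=0 $r1=0 $r2=0 $r3=9 $r4=13 $r5=0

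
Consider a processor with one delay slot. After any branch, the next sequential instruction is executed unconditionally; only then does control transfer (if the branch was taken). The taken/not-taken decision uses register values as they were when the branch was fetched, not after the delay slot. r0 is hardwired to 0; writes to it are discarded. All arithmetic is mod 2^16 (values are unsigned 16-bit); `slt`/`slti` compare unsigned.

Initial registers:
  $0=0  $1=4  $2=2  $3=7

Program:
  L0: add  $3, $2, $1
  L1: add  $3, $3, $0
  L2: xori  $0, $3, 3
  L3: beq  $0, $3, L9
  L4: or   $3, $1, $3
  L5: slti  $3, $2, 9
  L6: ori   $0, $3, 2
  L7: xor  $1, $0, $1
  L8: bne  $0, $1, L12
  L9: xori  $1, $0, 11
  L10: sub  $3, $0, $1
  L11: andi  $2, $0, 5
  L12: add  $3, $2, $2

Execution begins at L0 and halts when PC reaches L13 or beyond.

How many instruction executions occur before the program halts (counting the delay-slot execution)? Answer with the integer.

11

#0 add  $3, $2, $1 ; 0/4/2/6
#1 add  $3, $3, $0 ; 0/4/2/6
#2 xori  $0, $3, 3 ; 0/4/2/6
#3 beq  $0, $3, L9 ; 0/4/2/6 ; →fallthru
#4 or   $3, $1, $3 ; 0/4/2/6
#5 slti  $3, $2, 9 ; 0/4/2/1
#6 ori   $0, $3, 2 ; 0/4/2/1
#7 xor  $1, $0, $1 ; 0/4/2/1
#8 bne  $0, $1, L12 ; 0/4/2/1 ; →target
#9 xori  $1, $0, 11 ; 0/11/2/1
#12 add  $3, $2, $2 ; 0/11/2/4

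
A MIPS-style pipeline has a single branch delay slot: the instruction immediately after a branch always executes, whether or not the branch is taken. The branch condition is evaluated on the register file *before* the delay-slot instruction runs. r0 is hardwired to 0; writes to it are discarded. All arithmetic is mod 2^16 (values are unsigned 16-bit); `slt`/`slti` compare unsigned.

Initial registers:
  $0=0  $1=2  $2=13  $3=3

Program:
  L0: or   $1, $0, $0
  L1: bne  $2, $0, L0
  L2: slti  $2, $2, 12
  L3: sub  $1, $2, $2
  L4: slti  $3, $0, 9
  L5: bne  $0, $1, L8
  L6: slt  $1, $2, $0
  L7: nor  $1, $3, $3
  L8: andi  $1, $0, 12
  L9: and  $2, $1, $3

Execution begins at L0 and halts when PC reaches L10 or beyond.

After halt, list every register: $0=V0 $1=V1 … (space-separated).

$0=0 $1=0 $2=0 $3=1

  step pc=0: or   $1, $0, $0  regs=(0,0,13,3)
  step pc=1: bne  $2, $0, L0  cond=T  regs=(0,0,13,3)
  step pc=2: slti  $2, $2, 12  regs=(0,0,0,3)
  step pc=0: or   $1, $0, $0  regs=(0,0,0,3)
  step pc=1: bne  $2, $0, L0  cond=F  regs=(0,0,0,3)
  step pc=2: slti  $2, $2, 12  regs=(0,0,1,3)
  step pc=3: sub  $1, $2, $2  regs=(0,0,1,3)
  step pc=4: slti  $3, $0, 9  regs=(0,0,1,1)
  step pc=5: bne  $0, $1, L8  cond=F  regs=(0,0,1,1)
  step pc=6: slt  $1, $2, $0  regs=(0,0,1,1)
  step pc=7: nor  $1, $3, $3  regs=(0,65534,1,1)
  step pc=8: andi  $1, $0, 12  regs=(0,0,1,1)
  step pc=9: and  $2, $1, $3  regs=(0,0,0,1)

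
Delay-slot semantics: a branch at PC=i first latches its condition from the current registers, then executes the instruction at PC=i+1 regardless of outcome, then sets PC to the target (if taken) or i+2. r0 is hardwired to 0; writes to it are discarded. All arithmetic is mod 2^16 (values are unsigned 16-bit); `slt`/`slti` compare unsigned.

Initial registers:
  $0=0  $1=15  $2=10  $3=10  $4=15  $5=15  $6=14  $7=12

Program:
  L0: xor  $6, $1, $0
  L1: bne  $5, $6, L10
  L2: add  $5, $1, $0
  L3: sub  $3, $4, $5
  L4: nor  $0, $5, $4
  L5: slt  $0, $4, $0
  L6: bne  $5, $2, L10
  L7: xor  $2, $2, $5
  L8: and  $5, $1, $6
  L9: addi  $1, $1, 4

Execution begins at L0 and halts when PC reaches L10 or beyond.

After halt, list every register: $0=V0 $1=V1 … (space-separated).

$0=0 $1=15 $2=5 $3=0 $4=15 $5=15 $6=15 $7=12

  step pc=0: xor  $6, $1, $0  regs=(0,15,10,10,15,15,15,12)
  step pc=1: bne  $5, $6, L10  cond=F  regs=(0,15,10,10,15,15,15,12)
  step pc=2: add  $5, $1, $0  regs=(0,15,10,10,15,15,15,12)
  step pc=3: sub  $3, $4, $5  regs=(0,15,10,0,15,15,15,12)
  step pc=4: nor  $0, $5, $4  regs=(0,15,10,0,15,15,15,12)
  step pc=5: slt  $0, $4, $0  regs=(0,15,10,0,15,15,15,12)
  step pc=6: bne  $5, $2, L10  cond=T  regs=(0,15,10,0,15,15,15,12)
  step pc=7: xor  $2, $2, $5  regs=(0,15,5,0,15,15,15,12)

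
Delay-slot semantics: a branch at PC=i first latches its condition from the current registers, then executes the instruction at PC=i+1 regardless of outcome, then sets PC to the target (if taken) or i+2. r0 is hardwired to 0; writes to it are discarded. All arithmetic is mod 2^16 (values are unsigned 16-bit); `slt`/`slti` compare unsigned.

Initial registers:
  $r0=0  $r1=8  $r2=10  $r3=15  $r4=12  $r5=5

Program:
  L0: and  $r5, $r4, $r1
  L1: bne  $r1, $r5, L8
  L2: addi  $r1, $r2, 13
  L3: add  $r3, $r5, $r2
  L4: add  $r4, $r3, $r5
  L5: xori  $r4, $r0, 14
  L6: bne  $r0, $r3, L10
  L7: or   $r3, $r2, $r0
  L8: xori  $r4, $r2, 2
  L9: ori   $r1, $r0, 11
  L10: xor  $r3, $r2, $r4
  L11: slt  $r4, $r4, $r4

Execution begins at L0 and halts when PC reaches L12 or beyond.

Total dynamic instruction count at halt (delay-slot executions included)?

10

  step pc=0: and  $r5, $r4, $r1  regs=(0,8,10,15,12,8)
  step pc=1: bne  $r1, $r5, L8  cond=F  regs=(0,8,10,15,12,8)
  step pc=2: addi  $r1, $r2, 13  regs=(0,23,10,15,12,8)
  step pc=3: add  $r3, $r5, $r2  regs=(0,23,10,18,12,8)
  step pc=4: add  $r4, $r3, $r5  regs=(0,23,10,18,26,8)
  step pc=5: xori  $r4, $r0, 14  regs=(0,23,10,18,14,8)
  step pc=6: bne  $r0, $r3, L10  cond=T  regs=(0,23,10,18,14,8)
  step pc=7: or   $r3, $r2, $r0  regs=(0,23,10,10,14,8)
  step pc=10: xor  $r3, $r2, $r4  regs=(0,23,10,4,14,8)
  step pc=11: slt  $r4, $r4, $r4  regs=(0,23,10,4,0,8)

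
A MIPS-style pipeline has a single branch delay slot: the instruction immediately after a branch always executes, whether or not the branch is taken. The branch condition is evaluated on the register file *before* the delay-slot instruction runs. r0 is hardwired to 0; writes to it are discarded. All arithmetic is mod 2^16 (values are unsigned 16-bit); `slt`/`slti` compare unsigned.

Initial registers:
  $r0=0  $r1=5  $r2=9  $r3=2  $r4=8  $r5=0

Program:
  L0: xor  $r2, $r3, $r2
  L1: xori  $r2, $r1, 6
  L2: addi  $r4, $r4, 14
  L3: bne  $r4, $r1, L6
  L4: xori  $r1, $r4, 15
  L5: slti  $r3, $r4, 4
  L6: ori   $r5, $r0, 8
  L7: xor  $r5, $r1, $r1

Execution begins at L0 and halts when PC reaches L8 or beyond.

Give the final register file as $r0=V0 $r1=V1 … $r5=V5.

PC=0  xor  $r2, $r3, $r2     | $r0=0 $r1=5 $r2=11 $r3=2 $r4=8 $r5=0
PC=1  xori  $r2, $r1, 6      | $r0=0 $r1=5 $r2=3 $r3=2 $r4=8 $r5=0
PC=2  addi  $r4, $r4, 14     | $r0=0 $r1=5 $r2=3 $r3=2 $r4=22 $r5=0
PC=3  bne  $r4, $r1, L6      | $r0=0 $r1=5 $r2=3 $r3=2 $r4=22 $r5=0  [TAKEN]
PC=4  xori  $r1, $r4, 15     | $r0=0 $r1=25 $r2=3 $r3=2 $r4=22 $r5=0
PC=6  ori   $r5, $r0, 8      | $r0=0 $r1=25 $r2=3 $r3=2 $r4=22 $r5=8
PC=7  xor  $r5, $r1, $r1     | $r0=0 $r1=25 $r2=3 $r3=2 $r4=22 $r5=0

$r0=0 $r1=25 $r2=3 $r3=2 $r4=22 $r5=0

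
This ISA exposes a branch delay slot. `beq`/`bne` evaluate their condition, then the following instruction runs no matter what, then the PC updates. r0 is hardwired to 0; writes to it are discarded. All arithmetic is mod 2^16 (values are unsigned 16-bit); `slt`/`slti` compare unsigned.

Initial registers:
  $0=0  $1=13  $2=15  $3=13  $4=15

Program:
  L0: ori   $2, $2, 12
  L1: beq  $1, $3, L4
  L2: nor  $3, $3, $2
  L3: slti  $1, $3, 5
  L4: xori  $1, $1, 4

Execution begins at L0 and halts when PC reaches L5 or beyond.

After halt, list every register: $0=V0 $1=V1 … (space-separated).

$0=0 $1=9 $2=15 $3=65520 $4=15

  step pc=0: ori   $2, $2, 12  regs=(0,13,15,13,15)
  step pc=1: beq  $1, $3, L4  cond=T  regs=(0,13,15,13,15)
  step pc=2: nor  $3, $3, $2  regs=(0,13,15,65520,15)
  step pc=4: xori  $1, $1, 4  regs=(0,9,15,65520,15)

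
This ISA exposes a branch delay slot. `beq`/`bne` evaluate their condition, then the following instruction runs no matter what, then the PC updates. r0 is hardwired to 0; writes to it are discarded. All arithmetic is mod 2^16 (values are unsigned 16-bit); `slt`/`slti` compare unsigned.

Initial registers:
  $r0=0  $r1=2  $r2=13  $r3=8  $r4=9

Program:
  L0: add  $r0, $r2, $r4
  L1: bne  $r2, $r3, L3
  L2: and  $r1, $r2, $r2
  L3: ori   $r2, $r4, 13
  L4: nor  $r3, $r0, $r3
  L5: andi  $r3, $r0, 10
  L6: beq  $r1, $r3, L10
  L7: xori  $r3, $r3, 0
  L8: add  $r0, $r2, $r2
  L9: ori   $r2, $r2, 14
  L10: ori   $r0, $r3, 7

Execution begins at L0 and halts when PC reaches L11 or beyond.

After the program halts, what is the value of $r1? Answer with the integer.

#0 add  $r0, $r2, $r4 ; 0/2/13/8/9
#1 bne  $r2, $r3, L3 ; 0/2/13/8/9 ; →target
#2 and  $r1, $r2, $r2 ; 0/13/13/8/9
#3 ori   $r2, $r4, 13 ; 0/13/13/8/9
#4 nor  $r3, $r0, $r3 ; 0/13/13/65527/9
#5 andi  $r3, $r0, 10 ; 0/13/13/0/9
#6 beq  $r1, $r3, L10 ; 0/13/13/0/9 ; →fallthru
#7 xori  $r3, $r3, 0 ; 0/13/13/0/9
#8 add  $r0, $r2, $r2 ; 0/13/13/0/9
#9 ori   $r2, $r2, 14 ; 0/13/15/0/9
#10 ori   $r0, $r3, 7 ; 0/13/15/0/9

13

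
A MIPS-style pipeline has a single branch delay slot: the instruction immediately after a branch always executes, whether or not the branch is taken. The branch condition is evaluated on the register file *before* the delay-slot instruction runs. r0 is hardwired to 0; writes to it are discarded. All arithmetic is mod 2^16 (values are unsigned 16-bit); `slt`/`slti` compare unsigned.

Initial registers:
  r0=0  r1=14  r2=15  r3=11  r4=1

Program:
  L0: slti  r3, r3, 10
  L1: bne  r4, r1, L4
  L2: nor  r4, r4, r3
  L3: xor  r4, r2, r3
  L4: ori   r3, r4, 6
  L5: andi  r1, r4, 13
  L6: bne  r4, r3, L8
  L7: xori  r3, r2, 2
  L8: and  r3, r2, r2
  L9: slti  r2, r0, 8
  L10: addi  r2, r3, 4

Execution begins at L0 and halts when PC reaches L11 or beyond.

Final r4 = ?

#0 slti  r3, r3, 10 ; 0/14/15/0/1
#1 bne  r4, r1, L4 ; 0/14/15/0/1 ; →target
#2 nor  r4, r4, r3 ; 0/14/15/0/65534
#4 ori   r3, r4, 6 ; 0/14/15/65534/65534
#5 andi  r1, r4, 13 ; 0/12/15/65534/65534
#6 bne  r4, r3, L8 ; 0/12/15/65534/65534 ; →fallthru
#7 xori  r3, r2, 2 ; 0/12/15/13/65534
#8 and  r3, r2, r2 ; 0/12/15/15/65534
#9 slti  r2, r0, 8 ; 0/12/1/15/65534
#10 addi  r2, r3, 4 ; 0/12/19/15/65534

65534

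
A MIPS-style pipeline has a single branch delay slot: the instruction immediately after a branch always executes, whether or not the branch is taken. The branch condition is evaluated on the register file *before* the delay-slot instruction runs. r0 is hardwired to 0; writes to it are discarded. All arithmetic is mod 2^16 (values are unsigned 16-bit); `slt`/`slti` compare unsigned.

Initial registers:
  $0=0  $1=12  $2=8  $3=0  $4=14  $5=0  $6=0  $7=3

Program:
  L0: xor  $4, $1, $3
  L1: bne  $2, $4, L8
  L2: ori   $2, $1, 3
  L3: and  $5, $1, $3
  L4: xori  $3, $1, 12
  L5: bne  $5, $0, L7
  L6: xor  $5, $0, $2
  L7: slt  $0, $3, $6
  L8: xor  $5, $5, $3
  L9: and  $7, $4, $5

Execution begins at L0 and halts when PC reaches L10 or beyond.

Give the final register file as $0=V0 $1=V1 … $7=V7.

[0] xor  $4, $1, $3  →  {$0:0, $1:12, $2:8, $3:0, $4:12, $5:0, $6:0, $7:3}
[1] bne  $2, $4, L8  →  {$0:0, $1:12, $2:8, $3:0, $4:12, $5:0, $6:0, $7:3}  ⟨branch taken⟩
[2] ori   $2, $1, 3  →  {$0:0, $1:12, $2:15, $3:0, $4:12, $5:0, $6:0, $7:3}
[8] xor  $5, $5, $3  →  {$0:0, $1:12, $2:15, $3:0, $4:12, $5:0, $6:0, $7:3}
[9] and  $7, $4, $5  →  {$0:0, $1:12, $2:15, $3:0, $4:12, $5:0, $6:0, $7:0}

$0=0 $1=12 $2=15 $3=0 $4=12 $5=0 $6=0 $7=0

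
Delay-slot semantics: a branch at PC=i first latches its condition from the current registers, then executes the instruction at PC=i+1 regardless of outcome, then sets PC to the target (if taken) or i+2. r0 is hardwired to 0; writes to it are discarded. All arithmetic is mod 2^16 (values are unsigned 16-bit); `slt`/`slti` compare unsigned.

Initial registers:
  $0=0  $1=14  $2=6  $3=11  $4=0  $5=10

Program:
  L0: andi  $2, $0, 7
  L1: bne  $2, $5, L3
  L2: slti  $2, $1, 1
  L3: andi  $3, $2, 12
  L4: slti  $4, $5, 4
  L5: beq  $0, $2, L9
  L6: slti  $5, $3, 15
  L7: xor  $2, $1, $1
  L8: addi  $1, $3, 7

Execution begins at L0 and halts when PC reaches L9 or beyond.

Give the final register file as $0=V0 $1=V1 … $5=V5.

  step pc=0: andi  $2, $0, 7  regs=(0,14,0,11,0,10)
  step pc=1: bne  $2, $5, L3  cond=T  regs=(0,14,0,11,0,10)
  step pc=2: slti  $2, $1, 1  regs=(0,14,0,11,0,10)
  step pc=3: andi  $3, $2, 12  regs=(0,14,0,0,0,10)
  step pc=4: slti  $4, $5, 4  regs=(0,14,0,0,0,10)
  step pc=5: beq  $0, $2, L9  cond=T  regs=(0,14,0,0,0,10)
  step pc=6: slti  $5, $3, 15  regs=(0,14,0,0,0,1)

$0=0 $1=14 $2=0 $3=0 $4=0 $5=1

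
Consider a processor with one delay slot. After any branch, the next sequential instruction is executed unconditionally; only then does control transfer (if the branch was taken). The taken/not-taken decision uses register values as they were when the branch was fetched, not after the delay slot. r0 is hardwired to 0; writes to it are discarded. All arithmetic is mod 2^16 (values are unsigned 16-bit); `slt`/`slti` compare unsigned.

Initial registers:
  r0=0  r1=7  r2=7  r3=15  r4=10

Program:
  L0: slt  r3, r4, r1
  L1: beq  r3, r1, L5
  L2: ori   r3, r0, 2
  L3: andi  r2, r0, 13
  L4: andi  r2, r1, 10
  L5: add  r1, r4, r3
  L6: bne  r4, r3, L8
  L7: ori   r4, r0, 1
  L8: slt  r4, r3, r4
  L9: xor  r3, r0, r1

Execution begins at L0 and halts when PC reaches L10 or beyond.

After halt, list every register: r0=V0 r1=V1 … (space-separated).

#0 slt  r3, r4, r1 ; 0/7/7/0/10
#1 beq  r3, r1, L5 ; 0/7/7/0/10 ; →fallthru
#2 ori   r3, r0, 2 ; 0/7/7/2/10
#3 andi  r2, r0, 13 ; 0/7/0/2/10
#4 andi  r2, r1, 10 ; 0/7/2/2/10
#5 add  r1, r4, r3 ; 0/12/2/2/10
#6 bne  r4, r3, L8 ; 0/12/2/2/10 ; →target
#7 ori   r4, r0, 1 ; 0/12/2/2/1
#8 slt  r4, r3, r4 ; 0/12/2/2/0
#9 xor  r3, r0, r1 ; 0/12/2/12/0

r0=0 r1=12 r2=2 r3=12 r4=0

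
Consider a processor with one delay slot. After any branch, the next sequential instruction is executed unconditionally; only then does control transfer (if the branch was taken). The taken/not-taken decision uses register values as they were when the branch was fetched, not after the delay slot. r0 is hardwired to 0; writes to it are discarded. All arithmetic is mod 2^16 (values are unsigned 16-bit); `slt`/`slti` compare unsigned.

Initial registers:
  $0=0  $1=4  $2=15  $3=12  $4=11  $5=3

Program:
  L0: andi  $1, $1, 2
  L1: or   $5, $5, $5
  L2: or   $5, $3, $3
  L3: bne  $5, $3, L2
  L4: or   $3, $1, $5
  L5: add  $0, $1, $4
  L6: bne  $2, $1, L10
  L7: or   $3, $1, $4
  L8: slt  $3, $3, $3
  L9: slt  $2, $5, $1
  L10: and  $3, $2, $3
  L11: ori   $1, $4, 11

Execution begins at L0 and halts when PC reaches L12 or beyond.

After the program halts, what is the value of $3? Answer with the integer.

11

#0 andi  $1, $1, 2 ; 0/0/15/12/11/3
#1 or   $5, $5, $5 ; 0/0/15/12/11/3
#2 or   $5, $3, $3 ; 0/0/15/12/11/12
#3 bne  $5, $3, L2 ; 0/0/15/12/11/12 ; →fallthru
#4 or   $3, $1, $5 ; 0/0/15/12/11/12
#5 add  $0, $1, $4 ; 0/0/15/12/11/12
#6 bne  $2, $1, L10 ; 0/0/15/12/11/12 ; →target
#7 or   $3, $1, $4 ; 0/0/15/11/11/12
#10 and  $3, $2, $3 ; 0/0/15/11/11/12
#11 ori   $1, $4, 11 ; 0/11/15/11/11/12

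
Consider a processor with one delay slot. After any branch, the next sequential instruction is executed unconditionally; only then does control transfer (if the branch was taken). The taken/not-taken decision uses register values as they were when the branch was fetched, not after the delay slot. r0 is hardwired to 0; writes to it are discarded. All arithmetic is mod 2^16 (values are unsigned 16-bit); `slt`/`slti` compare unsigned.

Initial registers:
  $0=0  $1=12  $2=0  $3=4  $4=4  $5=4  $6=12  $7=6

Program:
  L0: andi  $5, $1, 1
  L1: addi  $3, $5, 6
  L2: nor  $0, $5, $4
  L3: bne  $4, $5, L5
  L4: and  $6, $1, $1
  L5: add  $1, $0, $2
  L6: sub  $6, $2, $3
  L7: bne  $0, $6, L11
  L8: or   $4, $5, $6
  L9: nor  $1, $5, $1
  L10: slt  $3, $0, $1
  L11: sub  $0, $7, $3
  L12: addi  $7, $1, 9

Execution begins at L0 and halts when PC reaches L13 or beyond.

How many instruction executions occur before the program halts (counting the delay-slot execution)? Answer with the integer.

PC=0  andi  $5, $1, 1        | $0=0 $1=12 $2=0 $3=4 $4=4 $5=0 $6=12 $7=6
PC=1  addi  $3, $5, 6        | $0=0 $1=12 $2=0 $3=6 $4=4 $5=0 $6=12 $7=6
PC=2  nor  $0, $5, $4        | $0=0 $1=12 $2=0 $3=6 $4=4 $5=0 $6=12 $7=6
PC=3  bne  $4, $5, L5        | $0=0 $1=12 $2=0 $3=6 $4=4 $5=0 $6=12 $7=6  [TAKEN]
PC=4  and  $6, $1, $1        | $0=0 $1=12 $2=0 $3=6 $4=4 $5=0 $6=12 $7=6
PC=5  add  $1, $0, $2        | $0=0 $1=0 $2=0 $3=6 $4=4 $5=0 $6=12 $7=6
PC=6  sub  $6, $2, $3        | $0=0 $1=0 $2=0 $3=6 $4=4 $5=0 $6=65530 $7=6
PC=7  bne  $0, $6, L11       | $0=0 $1=0 $2=0 $3=6 $4=4 $5=0 $6=65530 $7=6  [TAKEN]
PC=8  or   $4, $5, $6        | $0=0 $1=0 $2=0 $3=6 $4=65530 $5=0 $6=65530 $7=6
PC=11 sub  $0, $7, $3        | $0=0 $1=0 $2=0 $3=6 $4=65530 $5=0 $6=65530 $7=6
PC=12 addi  $7, $1, 9        | $0=0 $1=0 $2=0 $3=6 $4=65530 $5=0 $6=65530 $7=9

11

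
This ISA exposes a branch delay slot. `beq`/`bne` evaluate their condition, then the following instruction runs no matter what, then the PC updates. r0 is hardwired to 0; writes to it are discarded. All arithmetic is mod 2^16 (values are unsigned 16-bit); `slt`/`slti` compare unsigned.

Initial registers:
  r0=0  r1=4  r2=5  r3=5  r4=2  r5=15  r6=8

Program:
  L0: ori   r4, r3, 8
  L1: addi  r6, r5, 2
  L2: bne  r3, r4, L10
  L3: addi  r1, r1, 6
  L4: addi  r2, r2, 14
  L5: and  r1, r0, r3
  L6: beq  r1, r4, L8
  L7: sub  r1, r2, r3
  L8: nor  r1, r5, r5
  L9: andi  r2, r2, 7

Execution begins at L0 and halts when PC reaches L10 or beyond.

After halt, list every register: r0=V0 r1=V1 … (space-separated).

r0=0 r1=10 r2=5 r3=5 r4=13 r5=15 r6=17

PC=0  ori   r4, r3, 8        | r0=0 r1=4 r2=5 r3=5 r4=13 r5=15 r6=8
PC=1  addi  r6, r5, 2        | r0=0 r1=4 r2=5 r3=5 r4=13 r5=15 r6=17
PC=2  bne  r3, r4, L10       | r0=0 r1=4 r2=5 r3=5 r4=13 r5=15 r6=17  [TAKEN]
PC=3  addi  r1, r1, 6        | r0=0 r1=10 r2=5 r3=5 r4=13 r5=15 r6=17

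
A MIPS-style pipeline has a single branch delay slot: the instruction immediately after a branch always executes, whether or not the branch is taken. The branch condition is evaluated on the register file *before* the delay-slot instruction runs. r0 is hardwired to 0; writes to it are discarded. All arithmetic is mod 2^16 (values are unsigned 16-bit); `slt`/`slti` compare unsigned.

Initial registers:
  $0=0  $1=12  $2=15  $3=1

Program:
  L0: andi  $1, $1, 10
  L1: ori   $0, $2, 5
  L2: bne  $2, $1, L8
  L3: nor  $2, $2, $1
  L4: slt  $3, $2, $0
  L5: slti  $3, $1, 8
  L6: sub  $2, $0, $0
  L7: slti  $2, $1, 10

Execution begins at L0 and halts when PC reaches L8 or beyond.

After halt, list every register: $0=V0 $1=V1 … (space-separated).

$0=0 $1=8 $2=65520 $3=1

  step pc=0: andi  $1, $1, 10  regs=(0,8,15,1)
  step pc=1: ori   $0, $2, 5  regs=(0,8,15,1)
  step pc=2: bne  $2, $1, L8  cond=T  regs=(0,8,15,1)
  step pc=3: nor  $2, $2, $1  regs=(0,8,65520,1)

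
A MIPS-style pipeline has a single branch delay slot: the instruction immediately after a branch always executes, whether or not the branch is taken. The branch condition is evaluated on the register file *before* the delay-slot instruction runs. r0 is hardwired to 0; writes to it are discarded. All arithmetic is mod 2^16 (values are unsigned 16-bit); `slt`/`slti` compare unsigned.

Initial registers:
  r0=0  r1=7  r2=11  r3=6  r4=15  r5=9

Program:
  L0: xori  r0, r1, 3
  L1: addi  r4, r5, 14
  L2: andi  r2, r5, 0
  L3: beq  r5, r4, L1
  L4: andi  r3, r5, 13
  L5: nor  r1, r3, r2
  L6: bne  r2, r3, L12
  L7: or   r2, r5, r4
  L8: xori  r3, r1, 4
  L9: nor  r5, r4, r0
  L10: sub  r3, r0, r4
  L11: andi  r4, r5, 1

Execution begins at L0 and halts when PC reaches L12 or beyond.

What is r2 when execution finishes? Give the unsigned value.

PC=0  xori  r0, r1, 3        | r0=0 r1=7 r2=11 r3=6 r4=15 r5=9
PC=1  addi  r4, r5, 14       | r0=0 r1=7 r2=11 r3=6 r4=23 r5=9
PC=2  andi  r2, r5, 0        | r0=0 r1=7 r2=0 r3=6 r4=23 r5=9
PC=3  beq  r5, r4, L1        | r0=0 r1=7 r2=0 r3=6 r4=23 r5=9  [not taken]
PC=4  andi  r3, r5, 13       | r0=0 r1=7 r2=0 r3=9 r4=23 r5=9
PC=5  nor  r1, r3, r2        | r0=0 r1=65526 r2=0 r3=9 r4=23 r5=9
PC=6  bne  r2, r3, L12       | r0=0 r1=65526 r2=0 r3=9 r4=23 r5=9  [TAKEN]
PC=7  or   r2, r5, r4        | r0=0 r1=65526 r2=31 r3=9 r4=23 r5=9

31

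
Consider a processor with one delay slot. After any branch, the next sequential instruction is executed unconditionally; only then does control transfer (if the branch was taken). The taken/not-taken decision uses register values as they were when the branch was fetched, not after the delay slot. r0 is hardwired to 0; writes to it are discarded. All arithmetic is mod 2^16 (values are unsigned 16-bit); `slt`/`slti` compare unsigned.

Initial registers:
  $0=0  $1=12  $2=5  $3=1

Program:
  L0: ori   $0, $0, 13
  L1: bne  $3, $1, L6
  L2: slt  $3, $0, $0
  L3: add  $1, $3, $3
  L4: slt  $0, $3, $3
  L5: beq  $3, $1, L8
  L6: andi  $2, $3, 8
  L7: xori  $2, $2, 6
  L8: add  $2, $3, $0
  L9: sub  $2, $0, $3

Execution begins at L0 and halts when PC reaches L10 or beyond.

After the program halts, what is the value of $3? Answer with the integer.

0

  step pc=0: ori   $0, $0, 13  regs=(0,12,5,1)
  step pc=1: bne  $3, $1, L6  cond=T  regs=(0,12,5,1)
  step pc=2: slt  $3, $0, $0  regs=(0,12,5,0)
  step pc=6: andi  $2, $3, 8  regs=(0,12,0,0)
  step pc=7: xori  $2, $2, 6  regs=(0,12,6,0)
  step pc=8: add  $2, $3, $0  regs=(0,12,0,0)
  step pc=9: sub  $2, $0, $3  regs=(0,12,0,0)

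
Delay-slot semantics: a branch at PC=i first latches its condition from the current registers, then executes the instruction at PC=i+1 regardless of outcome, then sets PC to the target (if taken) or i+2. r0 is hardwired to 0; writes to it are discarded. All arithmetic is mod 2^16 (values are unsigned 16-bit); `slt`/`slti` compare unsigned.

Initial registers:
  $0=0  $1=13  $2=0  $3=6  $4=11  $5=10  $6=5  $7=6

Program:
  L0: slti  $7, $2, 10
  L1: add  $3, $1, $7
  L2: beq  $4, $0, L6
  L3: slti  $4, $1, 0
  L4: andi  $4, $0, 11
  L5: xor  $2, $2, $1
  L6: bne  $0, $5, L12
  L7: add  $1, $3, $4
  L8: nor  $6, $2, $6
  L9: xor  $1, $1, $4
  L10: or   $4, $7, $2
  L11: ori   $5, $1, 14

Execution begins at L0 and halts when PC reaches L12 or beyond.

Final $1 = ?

#0 slti  $7, $2, 10 ; 0/13/0/6/11/10/5/1
#1 add  $3, $1, $7 ; 0/13/0/14/11/10/5/1
#2 beq  $4, $0, L6 ; 0/13/0/14/11/10/5/1 ; →fallthru
#3 slti  $4, $1, 0 ; 0/13/0/14/0/10/5/1
#4 andi  $4, $0, 11 ; 0/13/0/14/0/10/5/1
#5 xor  $2, $2, $1 ; 0/13/13/14/0/10/5/1
#6 bne  $0, $5, L12 ; 0/13/13/14/0/10/5/1 ; →target
#7 add  $1, $3, $4 ; 0/14/13/14/0/10/5/1

14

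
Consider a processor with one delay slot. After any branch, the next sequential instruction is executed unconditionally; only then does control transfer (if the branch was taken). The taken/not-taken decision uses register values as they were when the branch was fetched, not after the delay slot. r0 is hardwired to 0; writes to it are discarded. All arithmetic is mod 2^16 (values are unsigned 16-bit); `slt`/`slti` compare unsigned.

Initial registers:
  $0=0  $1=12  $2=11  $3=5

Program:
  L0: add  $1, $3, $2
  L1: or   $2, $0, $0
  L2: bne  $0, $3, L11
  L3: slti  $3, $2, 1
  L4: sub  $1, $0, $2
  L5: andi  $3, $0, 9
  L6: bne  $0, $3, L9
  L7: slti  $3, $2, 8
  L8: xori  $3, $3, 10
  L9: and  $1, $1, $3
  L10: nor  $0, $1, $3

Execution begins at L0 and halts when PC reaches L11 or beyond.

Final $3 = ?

[0] add  $1, $3, $2  →  {$0:0, $1:16, $2:11, $3:5}
[1] or   $2, $0, $0  →  {$0:0, $1:16, $2:0, $3:5}
[2] bne  $0, $3, L11  →  {$0:0, $1:16, $2:0, $3:5}  ⟨branch taken⟩
[3] slti  $3, $2, 1  →  {$0:0, $1:16, $2:0, $3:1}

1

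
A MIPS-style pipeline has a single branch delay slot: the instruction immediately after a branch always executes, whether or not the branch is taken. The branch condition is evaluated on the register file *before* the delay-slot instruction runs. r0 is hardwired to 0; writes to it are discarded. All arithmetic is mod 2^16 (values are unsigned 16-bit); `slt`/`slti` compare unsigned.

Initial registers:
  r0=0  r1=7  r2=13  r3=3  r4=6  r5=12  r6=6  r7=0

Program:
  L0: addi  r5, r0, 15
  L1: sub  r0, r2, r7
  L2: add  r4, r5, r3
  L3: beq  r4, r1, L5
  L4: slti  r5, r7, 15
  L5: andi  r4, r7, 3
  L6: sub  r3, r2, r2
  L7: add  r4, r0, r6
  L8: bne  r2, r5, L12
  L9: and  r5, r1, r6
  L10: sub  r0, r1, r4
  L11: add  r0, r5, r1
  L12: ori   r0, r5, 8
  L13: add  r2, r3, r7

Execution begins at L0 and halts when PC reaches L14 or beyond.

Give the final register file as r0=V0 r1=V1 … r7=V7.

r0=0 r1=7 r2=0 r3=0 r4=6 r5=6 r6=6 r7=0

[0] addi  r5, r0, 15  →  {r0:0, r1:7, r2:13, r3:3, r4:6, r5:15, r6:6, r7:0}
[1] sub  r0, r2, r7  →  {r0:0, r1:7, r2:13, r3:3, r4:6, r5:15, r6:6, r7:0}
[2] add  r4, r5, r3  →  {r0:0, r1:7, r2:13, r3:3, r4:18, r5:15, r6:6, r7:0}
[3] beq  r4, r1, L5  →  {r0:0, r1:7, r2:13, r3:3, r4:18, r5:15, r6:6, r7:0}  ⟨branch fallthrough⟩
[4] slti  r5, r7, 15  →  {r0:0, r1:7, r2:13, r3:3, r4:18, r5:1, r6:6, r7:0}
[5] andi  r4, r7, 3  →  {r0:0, r1:7, r2:13, r3:3, r4:0, r5:1, r6:6, r7:0}
[6] sub  r3, r2, r2  →  {r0:0, r1:7, r2:13, r3:0, r4:0, r5:1, r6:6, r7:0}
[7] add  r4, r0, r6  →  {r0:0, r1:7, r2:13, r3:0, r4:6, r5:1, r6:6, r7:0}
[8] bne  r2, r5, L12  →  {r0:0, r1:7, r2:13, r3:0, r4:6, r5:1, r6:6, r7:0}  ⟨branch taken⟩
[9] and  r5, r1, r6  →  {r0:0, r1:7, r2:13, r3:0, r4:6, r5:6, r6:6, r7:0}
[12] ori   r0, r5, 8  →  {r0:0, r1:7, r2:13, r3:0, r4:6, r5:6, r6:6, r7:0}
[13] add  r2, r3, r7  →  {r0:0, r1:7, r2:0, r3:0, r4:6, r5:6, r6:6, r7:0}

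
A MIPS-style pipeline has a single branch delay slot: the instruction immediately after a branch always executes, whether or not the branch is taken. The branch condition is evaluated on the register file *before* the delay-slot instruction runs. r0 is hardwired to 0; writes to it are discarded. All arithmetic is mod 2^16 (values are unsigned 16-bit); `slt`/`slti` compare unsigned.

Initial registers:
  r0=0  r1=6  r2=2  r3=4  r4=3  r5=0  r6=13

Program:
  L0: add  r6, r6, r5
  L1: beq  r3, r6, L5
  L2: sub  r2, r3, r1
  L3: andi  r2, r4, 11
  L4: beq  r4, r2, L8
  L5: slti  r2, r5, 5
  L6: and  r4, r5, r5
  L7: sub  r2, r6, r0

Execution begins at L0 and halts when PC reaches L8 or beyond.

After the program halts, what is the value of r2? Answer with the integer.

1

  step pc=0: add  r6, r6, r5  regs=(0,6,2,4,3,0,13)
  step pc=1: beq  r3, r6, L5  cond=F  regs=(0,6,2,4,3,0,13)
  step pc=2: sub  r2, r3, r1  regs=(0,6,65534,4,3,0,13)
  step pc=3: andi  r2, r4, 11  regs=(0,6,3,4,3,0,13)
  step pc=4: beq  r4, r2, L8  cond=T  regs=(0,6,3,4,3,0,13)
  step pc=5: slti  r2, r5, 5  regs=(0,6,1,4,3,0,13)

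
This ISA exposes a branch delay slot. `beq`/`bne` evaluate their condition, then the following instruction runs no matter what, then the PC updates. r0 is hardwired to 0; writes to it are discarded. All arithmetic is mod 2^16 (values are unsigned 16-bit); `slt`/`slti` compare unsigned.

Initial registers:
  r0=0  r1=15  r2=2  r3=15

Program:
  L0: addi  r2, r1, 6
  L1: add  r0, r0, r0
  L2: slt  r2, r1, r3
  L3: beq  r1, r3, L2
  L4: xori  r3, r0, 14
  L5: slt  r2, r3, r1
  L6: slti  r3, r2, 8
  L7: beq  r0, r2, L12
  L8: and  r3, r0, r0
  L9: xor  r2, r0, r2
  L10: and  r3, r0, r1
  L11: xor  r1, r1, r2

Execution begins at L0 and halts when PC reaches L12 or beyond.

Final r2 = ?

  step pc=0: addi  r2, r1, 6  regs=(0,15,21,15)
  step pc=1: add  r0, r0, r0  regs=(0,15,21,15)
  step pc=2: slt  r2, r1, r3  regs=(0,15,0,15)
  step pc=3: beq  r1, r3, L2  cond=T  regs=(0,15,0,15)
  step pc=4: xori  r3, r0, 14  regs=(0,15,0,14)
  step pc=2: slt  r2, r1, r3  regs=(0,15,0,14)
  step pc=3: beq  r1, r3, L2  cond=F  regs=(0,15,0,14)
  step pc=4: xori  r3, r0, 14  regs=(0,15,0,14)
  step pc=5: slt  r2, r3, r1  regs=(0,15,1,14)
  step pc=6: slti  r3, r2, 8  regs=(0,15,1,1)
  step pc=7: beq  r0, r2, L12  cond=F  regs=(0,15,1,1)
  step pc=8: and  r3, r0, r0  regs=(0,15,1,0)
  step pc=9: xor  r2, r0, r2  regs=(0,15,1,0)
  step pc=10: and  r3, r0, r1  regs=(0,15,1,0)
  step pc=11: xor  r1, r1, r2  regs=(0,14,1,0)

1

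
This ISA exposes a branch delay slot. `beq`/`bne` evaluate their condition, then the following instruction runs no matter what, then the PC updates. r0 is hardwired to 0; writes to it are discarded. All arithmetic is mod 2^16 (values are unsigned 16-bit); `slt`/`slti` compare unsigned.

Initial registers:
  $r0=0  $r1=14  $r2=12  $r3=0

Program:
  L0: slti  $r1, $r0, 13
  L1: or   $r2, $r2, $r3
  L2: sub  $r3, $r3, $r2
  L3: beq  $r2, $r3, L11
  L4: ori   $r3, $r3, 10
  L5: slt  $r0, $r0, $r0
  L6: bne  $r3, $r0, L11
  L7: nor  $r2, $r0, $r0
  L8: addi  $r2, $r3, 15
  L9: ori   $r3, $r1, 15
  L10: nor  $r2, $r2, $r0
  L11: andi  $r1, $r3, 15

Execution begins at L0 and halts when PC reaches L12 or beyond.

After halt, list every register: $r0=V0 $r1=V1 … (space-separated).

$r0=0 $r1=14 $r2=65535 $r3=65534

PC=0  slti  $r1, $r0, 13     | $r0=0 $r1=1 $r2=12 $r3=0
PC=1  or   $r2, $r2, $r3     | $r0=0 $r1=1 $r2=12 $r3=0
PC=2  sub  $r3, $r3, $r2     | $r0=0 $r1=1 $r2=12 $r3=65524
PC=3  beq  $r2, $r3, L11     | $r0=0 $r1=1 $r2=12 $r3=65524  [not taken]
PC=4  ori   $r3, $r3, 10     | $r0=0 $r1=1 $r2=12 $r3=65534
PC=5  slt  $r0, $r0, $r0     | $r0=0 $r1=1 $r2=12 $r3=65534
PC=6  bne  $r3, $r0, L11     | $r0=0 $r1=1 $r2=12 $r3=65534  [TAKEN]
PC=7  nor  $r2, $r0, $r0     | $r0=0 $r1=1 $r2=65535 $r3=65534
PC=11 andi  $r1, $r3, 15     | $r0=0 $r1=14 $r2=65535 $r3=65534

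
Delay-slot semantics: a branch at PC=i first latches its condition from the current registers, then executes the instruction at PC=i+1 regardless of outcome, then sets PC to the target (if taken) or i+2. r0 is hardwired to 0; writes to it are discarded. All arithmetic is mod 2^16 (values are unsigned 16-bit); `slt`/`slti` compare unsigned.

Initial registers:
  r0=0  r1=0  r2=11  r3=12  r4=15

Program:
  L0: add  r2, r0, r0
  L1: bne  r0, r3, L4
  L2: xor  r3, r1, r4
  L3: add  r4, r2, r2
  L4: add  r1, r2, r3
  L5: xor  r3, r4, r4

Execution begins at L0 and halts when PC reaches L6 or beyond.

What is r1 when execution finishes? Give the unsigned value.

15

#0 add  r2, r0, r0 ; 0/0/0/12/15
#1 bne  r0, r3, L4 ; 0/0/0/12/15 ; →target
#2 xor  r3, r1, r4 ; 0/0/0/15/15
#4 add  r1, r2, r3 ; 0/15/0/15/15
#5 xor  r3, r4, r4 ; 0/15/0/0/15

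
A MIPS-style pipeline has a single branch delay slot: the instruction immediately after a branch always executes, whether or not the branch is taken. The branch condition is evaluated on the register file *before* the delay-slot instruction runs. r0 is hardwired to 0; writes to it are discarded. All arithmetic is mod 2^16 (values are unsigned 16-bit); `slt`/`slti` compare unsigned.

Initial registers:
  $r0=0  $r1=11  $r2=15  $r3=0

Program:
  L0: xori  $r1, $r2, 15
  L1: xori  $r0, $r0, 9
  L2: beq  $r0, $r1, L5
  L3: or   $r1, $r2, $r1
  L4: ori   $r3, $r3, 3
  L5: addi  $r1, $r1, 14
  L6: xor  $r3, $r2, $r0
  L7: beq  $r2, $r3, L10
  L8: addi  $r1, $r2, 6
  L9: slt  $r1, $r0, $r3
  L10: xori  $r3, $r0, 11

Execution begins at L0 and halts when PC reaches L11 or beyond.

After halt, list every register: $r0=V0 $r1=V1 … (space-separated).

#0 xori  $r1, $r2, 15 ; 0/0/15/0
#1 xori  $r0, $r0, 9 ; 0/0/15/0
#2 beq  $r0, $r1, L5 ; 0/0/15/0 ; →target
#3 or   $r1, $r2, $r1 ; 0/15/15/0
#5 addi  $r1, $r1, 14 ; 0/29/15/0
#6 xor  $r3, $r2, $r0 ; 0/29/15/15
#7 beq  $r2, $r3, L10 ; 0/29/15/15 ; →target
#8 addi  $r1, $r2, 6 ; 0/21/15/15
#10 xori  $r3, $r0, 11 ; 0/21/15/11

$r0=0 $r1=21 $r2=15 $r3=11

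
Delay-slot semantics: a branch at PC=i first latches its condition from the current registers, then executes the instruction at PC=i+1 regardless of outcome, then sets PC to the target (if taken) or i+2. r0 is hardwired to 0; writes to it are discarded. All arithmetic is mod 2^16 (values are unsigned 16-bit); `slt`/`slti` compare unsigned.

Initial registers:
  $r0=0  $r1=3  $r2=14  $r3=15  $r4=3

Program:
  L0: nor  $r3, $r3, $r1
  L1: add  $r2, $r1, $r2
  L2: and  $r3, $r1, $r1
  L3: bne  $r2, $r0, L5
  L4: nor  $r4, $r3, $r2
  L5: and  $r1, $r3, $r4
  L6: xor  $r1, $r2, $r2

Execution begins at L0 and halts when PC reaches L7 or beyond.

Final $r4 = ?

PC=0  nor  $r3, $r3, $r1     | $r0=0 $r1=3 $r2=14 $r3=65520 $r4=3
PC=1  add  $r2, $r1, $r2     | $r0=0 $r1=3 $r2=17 $r3=65520 $r4=3
PC=2  and  $r3, $r1, $r1     | $r0=0 $r1=3 $r2=17 $r3=3 $r4=3
PC=3  bne  $r2, $r0, L5      | $r0=0 $r1=3 $r2=17 $r3=3 $r4=3  [TAKEN]
PC=4  nor  $r4, $r3, $r2     | $r0=0 $r1=3 $r2=17 $r3=3 $r4=65516
PC=5  and  $r1, $r3, $r4     | $r0=0 $r1=0 $r2=17 $r3=3 $r4=65516
PC=6  xor  $r1, $r2, $r2     | $r0=0 $r1=0 $r2=17 $r3=3 $r4=65516

65516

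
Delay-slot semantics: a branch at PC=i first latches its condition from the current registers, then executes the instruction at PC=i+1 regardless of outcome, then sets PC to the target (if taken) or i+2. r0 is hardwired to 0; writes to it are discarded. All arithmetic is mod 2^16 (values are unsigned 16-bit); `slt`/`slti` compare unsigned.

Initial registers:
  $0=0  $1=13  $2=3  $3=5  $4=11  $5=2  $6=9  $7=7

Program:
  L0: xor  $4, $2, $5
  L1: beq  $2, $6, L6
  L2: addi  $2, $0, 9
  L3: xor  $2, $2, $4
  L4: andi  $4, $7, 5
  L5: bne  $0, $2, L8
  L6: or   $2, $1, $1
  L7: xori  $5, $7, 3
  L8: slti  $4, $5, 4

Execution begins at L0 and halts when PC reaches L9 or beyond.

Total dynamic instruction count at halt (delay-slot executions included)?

8

PC=0  xor  $4, $2, $5        | $0=0 $1=13 $2=3 $3=5 $4=1 $5=2 $6=9 $7=7
PC=1  beq  $2, $6, L6        | $0=0 $1=13 $2=3 $3=5 $4=1 $5=2 $6=9 $7=7  [not taken]
PC=2  addi  $2, $0, 9        | $0=0 $1=13 $2=9 $3=5 $4=1 $5=2 $6=9 $7=7
PC=3  xor  $2, $2, $4        | $0=0 $1=13 $2=8 $3=5 $4=1 $5=2 $6=9 $7=7
PC=4  andi  $4, $7, 5        | $0=0 $1=13 $2=8 $3=5 $4=5 $5=2 $6=9 $7=7
PC=5  bne  $0, $2, L8        | $0=0 $1=13 $2=8 $3=5 $4=5 $5=2 $6=9 $7=7  [TAKEN]
PC=6  or   $2, $1, $1        | $0=0 $1=13 $2=13 $3=5 $4=5 $5=2 $6=9 $7=7
PC=8  slti  $4, $5, 4        | $0=0 $1=13 $2=13 $3=5 $4=1 $5=2 $6=9 $7=7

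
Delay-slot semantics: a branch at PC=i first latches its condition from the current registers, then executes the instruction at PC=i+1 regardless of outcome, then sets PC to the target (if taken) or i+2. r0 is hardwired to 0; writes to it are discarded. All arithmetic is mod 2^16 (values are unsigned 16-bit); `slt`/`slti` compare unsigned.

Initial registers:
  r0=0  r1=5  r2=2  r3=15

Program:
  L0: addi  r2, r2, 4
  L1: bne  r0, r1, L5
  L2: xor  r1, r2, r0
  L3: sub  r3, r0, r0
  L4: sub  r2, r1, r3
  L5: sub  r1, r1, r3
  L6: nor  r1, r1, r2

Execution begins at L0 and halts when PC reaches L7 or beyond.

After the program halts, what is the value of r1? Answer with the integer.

PC=0  addi  r2, r2, 4        | r0=0 r1=5 r2=6 r3=15
PC=1  bne  r0, r1, L5        | r0=0 r1=5 r2=6 r3=15  [TAKEN]
PC=2  xor  r1, r2, r0        | r0=0 r1=6 r2=6 r3=15
PC=5  sub  r1, r1, r3        | r0=0 r1=65527 r2=6 r3=15
PC=6  nor  r1, r1, r2        | r0=0 r1=8 r2=6 r3=15

8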